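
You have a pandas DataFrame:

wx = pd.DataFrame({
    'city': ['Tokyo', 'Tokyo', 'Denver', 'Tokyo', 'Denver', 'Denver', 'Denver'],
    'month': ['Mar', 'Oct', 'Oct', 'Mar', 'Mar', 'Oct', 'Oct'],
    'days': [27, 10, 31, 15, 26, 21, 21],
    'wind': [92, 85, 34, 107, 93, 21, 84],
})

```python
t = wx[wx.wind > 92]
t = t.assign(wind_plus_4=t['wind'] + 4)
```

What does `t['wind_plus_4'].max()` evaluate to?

filter rows where wind > 92:
     city month  days  wind
3   Tokyo   Mar    15   107
4  Denver   Mar    26    93
add column wind_plus_4 = t['wind'] + 4:
     city month  days  wind  wind_plus_4
3   Tokyo   Mar    15   107          111
4  Denver   Mar    26    93           97
Hence 111.

111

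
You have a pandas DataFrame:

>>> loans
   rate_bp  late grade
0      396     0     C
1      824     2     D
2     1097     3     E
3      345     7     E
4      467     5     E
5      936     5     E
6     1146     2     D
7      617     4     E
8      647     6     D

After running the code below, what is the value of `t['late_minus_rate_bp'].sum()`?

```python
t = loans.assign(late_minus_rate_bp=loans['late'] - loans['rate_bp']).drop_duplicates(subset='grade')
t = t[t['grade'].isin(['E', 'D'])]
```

-1916

add column late_minus_rate_bp = loans['late'] - loans['rate_bp']:
   rate_bp  late grade  late_minus_rate_bp
0      396     0     C                -396
1      824     2     D                -822
2     1097     3     E               -1094
3      345     7     E                -338
4      467     5     E                -462
5      936     5     E                -931
6     1146     2     D               -1144
7      617     4     E                -613
8      647     6     D                -641
drop duplicate grade (keep=first):
   rate_bp  late grade  late_minus_rate_bp
0      396     0     C                -396
1      824     2     D                -822
2     1097     3     E               -1094
filter rows where grade in ['E', 'D']:
   rate_bp  late grade  late_minus_rate_bp
1      824     2     D                -822
2     1097     3     E               -1094
Finally, sum of column 'late_minus_rate_bp' = -1916.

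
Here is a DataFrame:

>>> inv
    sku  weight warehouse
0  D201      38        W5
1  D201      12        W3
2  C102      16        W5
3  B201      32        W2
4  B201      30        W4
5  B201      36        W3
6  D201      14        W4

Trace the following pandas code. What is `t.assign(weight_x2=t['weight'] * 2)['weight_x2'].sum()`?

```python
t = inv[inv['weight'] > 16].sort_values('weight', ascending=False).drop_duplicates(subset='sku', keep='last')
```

136

filter rows where weight > 16:
    sku  weight warehouse
0  D201      38        W5
3  B201      32        W2
4  B201      30        W4
5  B201      36        W3
sort by weight descending:
    sku  weight warehouse
0  D201      38        W5
5  B201      36        W3
3  B201      32        W2
4  B201      30        W4
drop duplicate sku (keep=last):
    sku  weight warehouse
0  D201      38        W5
4  B201      30        W4
add column weight_x2 = t['weight'] * 2:
    sku  weight warehouse  weight_x2
0  D201      38        W5         76
4  B201      30        W4         60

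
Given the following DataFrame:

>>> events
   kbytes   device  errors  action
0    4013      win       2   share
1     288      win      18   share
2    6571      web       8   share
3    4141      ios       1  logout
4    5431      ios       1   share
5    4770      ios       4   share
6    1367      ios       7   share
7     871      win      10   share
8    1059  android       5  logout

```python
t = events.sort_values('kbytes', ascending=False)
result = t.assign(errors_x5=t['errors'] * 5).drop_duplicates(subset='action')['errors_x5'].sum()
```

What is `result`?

sort by kbytes descending:
   kbytes   device  errors  action
2    6571      web       8   share
4    5431      ios       1   share
5    4770      ios       4   share
3    4141      ios       1  logout
0    4013      win       2   share
6    1367      ios       7   share
8    1059  android       5  logout
7     871      win      10   share
1     288      win      18   share
add column errors_x5 = t['errors'] * 5:
   kbytes   device  errors  action  errors_x5
2    6571      web       8   share         40
4    5431      ios       1   share          5
5    4770      ios       4   share         20
3    4141      ios       1  logout          5
0    4013      win       2   share         10
6    1367      ios       7   share         35
8    1059  android       5  logout         25
7     871      win      10   share         50
1     288      win      18   share         90
drop duplicate action (keep=first):
   kbytes device  errors  action  errors_x5
2    6571    web       8   share         40
3    4141    ios       1  logout          5
Reading off the sum of column 'errors_x5', we get 45.

45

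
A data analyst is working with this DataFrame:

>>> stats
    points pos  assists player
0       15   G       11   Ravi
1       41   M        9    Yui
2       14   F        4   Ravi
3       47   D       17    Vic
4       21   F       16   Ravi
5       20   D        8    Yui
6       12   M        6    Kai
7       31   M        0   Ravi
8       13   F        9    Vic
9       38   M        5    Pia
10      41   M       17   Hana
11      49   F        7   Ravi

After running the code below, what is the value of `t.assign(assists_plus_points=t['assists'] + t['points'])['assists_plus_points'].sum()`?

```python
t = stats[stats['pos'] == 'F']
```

filter rows where pos == 'F':
    points pos  assists player
2       14   F        4   Ravi
4       21   F       16   Ravi
8       13   F        9    Vic
11      49   F        7   Ravi
add column assists_plus_points = t['assists'] + t['points']:
    points pos  assists player  assists_plus_points
2       14   F        4   Ravi                   18
4       21   F       16   Ravi                   37
8       13   F        9    Vic                   22
11      49   F        7   Ravi                   56

133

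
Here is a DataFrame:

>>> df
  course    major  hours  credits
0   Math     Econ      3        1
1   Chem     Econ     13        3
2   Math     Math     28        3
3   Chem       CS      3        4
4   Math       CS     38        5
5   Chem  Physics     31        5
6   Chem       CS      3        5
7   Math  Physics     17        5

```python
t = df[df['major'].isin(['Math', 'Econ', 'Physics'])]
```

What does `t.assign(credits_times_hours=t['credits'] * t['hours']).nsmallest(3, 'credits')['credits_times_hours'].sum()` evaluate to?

filter rows where major in ['Math', 'Econ', 'Physics']:
  course    major  hours  credits
0   Math     Econ      3        1
1   Chem     Econ     13        3
2   Math     Math     28        3
5   Chem  Physics     31        5
7   Math  Physics     17        5
add column credits_times_hours = t['credits'] * t['hours']:
  course    major  hours  credits  credits_times_hours
0   Math     Econ      3        1                    3
1   Chem     Econ     13        3                   39
2   Math     Math     28        3                   84
5   Chem  Physics     31        5                  155
7   Math  Physics     17        5                   85
take 3 rows with smallest credits:
  course major  hours  credits  credits_times_hours
0   Math  Econ      3        1                    3
1   Chem  Econ     13        3                   39
2   Math  Math     28        3                   84
The sum of column 'credits_times_hours' is 126.

126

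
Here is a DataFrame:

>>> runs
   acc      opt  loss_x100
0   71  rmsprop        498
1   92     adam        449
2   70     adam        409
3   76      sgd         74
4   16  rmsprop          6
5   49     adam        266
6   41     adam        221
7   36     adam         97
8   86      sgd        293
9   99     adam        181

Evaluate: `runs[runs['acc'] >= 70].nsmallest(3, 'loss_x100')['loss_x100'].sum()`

filter rows where acc >= 70:
   acc      opt  loss_x100
0   71  rmsprop        498
1   92     adam        449
2   70     adam        409
3   76      sgd         74
8   86      sgd        293
9   99     adam        181
take 3 rows with smallest loss_x100:
   acc   opt  loss_x100
3   76   sgd         74
9   99  adam        181
8   86   sgd        293
Taking the sum of column 'loss_x100' gives 548.

548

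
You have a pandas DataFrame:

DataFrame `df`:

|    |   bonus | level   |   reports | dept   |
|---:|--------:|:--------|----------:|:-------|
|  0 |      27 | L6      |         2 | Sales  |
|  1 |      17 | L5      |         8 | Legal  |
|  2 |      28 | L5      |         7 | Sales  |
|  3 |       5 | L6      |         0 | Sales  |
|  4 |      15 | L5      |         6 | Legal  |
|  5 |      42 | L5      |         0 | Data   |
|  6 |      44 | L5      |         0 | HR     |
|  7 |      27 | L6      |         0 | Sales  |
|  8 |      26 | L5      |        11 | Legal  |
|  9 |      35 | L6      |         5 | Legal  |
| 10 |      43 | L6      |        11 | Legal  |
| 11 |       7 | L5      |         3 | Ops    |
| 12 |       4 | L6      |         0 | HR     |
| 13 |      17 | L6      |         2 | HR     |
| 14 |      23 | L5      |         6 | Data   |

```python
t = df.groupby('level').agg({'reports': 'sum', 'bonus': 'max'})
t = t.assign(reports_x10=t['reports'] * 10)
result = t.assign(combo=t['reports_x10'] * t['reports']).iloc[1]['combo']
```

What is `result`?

group by level: sum(reports), max(bonus):
       reports  bonus
level                
L5          41     44
L6          20     43
add column reports_x10 = t['reports'] * 10:
       reports  bonus  reports_x10
level                             
L5          41     44          410
L6          20     43          200
add column combo = t['reports_x10'] * t['reports']:
       reports  bonus  reports_x10  combo
level                                    
L5          41     44          410  16810
L6          20     43          200   4000

4000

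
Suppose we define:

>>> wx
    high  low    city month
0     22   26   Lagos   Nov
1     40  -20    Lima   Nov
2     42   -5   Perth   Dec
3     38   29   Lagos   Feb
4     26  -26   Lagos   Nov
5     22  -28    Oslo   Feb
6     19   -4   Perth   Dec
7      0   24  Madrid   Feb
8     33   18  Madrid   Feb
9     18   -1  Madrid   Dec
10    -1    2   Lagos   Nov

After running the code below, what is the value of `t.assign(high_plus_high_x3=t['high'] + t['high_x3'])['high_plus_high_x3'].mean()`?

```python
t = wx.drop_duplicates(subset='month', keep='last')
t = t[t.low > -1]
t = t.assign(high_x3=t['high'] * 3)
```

drop duplicate month (keep=last):
    high  low    city month
8     33   18  Madrid   Feb
9     18   -1  Madrid   Dec
10    -1    2   Lagos   Nov
filter rows where low > -1:
    high  low    city month
8     33   18  Madrid   Feb
10    -1    2   Lagos   Nov
add column high_x3 = t['high'] * 3:
    high  low    city month  high_x3
8     33   18  Madrid   Feb       99
10    -1    2   Lagos   Nov       -3
add column high_plus_high_x3 = t['high'] + t['high_x3']:
    high  low    city month  high_x3  high_plus_high_x3
8     33   18  Madrid   Feb       99                132
10    -1    2   Lagos   Nov       -3                 -4
Reading off the mean of column 'high_plus_high_x3', we get 64.0.

64.0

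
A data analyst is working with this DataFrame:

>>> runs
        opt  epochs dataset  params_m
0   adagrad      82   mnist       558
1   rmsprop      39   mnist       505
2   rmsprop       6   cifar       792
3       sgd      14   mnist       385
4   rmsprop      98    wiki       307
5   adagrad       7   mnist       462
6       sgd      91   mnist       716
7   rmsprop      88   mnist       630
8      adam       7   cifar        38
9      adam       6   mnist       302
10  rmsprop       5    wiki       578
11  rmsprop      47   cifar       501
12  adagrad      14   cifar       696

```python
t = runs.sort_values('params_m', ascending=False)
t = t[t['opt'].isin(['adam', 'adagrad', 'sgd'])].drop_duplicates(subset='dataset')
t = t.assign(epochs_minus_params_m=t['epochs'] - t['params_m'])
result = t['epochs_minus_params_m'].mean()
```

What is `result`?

-653.5

sort by params_m descending:
        opt  epochs dataset  params_m
2   rmsprop       6   cifar       792
6       sgd      91   mnist       716
12  adagrad      14   cifar       696
7   rmsprop      88   mnist       630
10  rmsprop       5    wiki       578
0   adagrad      82   mnist       558
1   rmsprop      39   mnist       505
11  rmsprop      47   cifar       501
5   adagrad       7   mnist       462
3       sgd      14   mnist       385
4   rmsprop      98    wiki       307
9      adam       6   mnist       302
8      adam       7   cifar        38
filter rows where opt in ['adam', 'adagrad', 'sgd']:
        opt  epochs dataset  params_m
6       sgd      91   mnist       716
12  adagrad      14   cifar       696
0   adagrad      82   mnist       558
5   adagrad       7   mnist       462
3       sgd      14   mnist       385
9      adam       6   mnist       302
8      adam       7   cifar        38
drop duplicate dataset (keep=first):
        opt  epochs dataset  params_m
6       sgd      91   mnist       716
12  adagrad      14   cifar       696
add column epochs_minus_params_m = t['epochs'] - t['params_m']:
        opt  epochs dataset  params_m  epochs_minus_params_m
6       sgd      91   mnist       716                   -625
12  adagrad      14   cifar       696                   -682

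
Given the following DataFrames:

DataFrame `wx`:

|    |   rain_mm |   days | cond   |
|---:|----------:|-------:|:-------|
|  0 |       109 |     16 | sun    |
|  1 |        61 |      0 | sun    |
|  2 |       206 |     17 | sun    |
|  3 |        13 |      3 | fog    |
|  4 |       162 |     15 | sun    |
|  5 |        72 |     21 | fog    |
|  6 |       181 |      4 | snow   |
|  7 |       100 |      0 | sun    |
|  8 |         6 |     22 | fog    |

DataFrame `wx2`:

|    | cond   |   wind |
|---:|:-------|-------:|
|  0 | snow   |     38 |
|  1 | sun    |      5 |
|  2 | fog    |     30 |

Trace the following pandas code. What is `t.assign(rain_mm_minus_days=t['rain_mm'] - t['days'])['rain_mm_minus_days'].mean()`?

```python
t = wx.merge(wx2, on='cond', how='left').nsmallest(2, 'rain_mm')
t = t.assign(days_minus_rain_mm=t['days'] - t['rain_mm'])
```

-3.0

merge on 'cond' (how='left') → 9 rows:
   rain_mm  days  cond  wind
0      109    16   sun     5
1       61     0   sun     5
2      206    17   sun     5
3       13     3   fog    30
4      162    15   sun     5
5       72    21   fog    30
6      181     4  snow    38
7      100     0   sun     5
8        6    22   fog    30
take 2 rows with smallest rain_mm:
   rain_mm  days cond  wind
8        6    22  fog    30
3       13     3  fog    30
add column days_minus_rain_mm = t['days'] - t['rain_mm']:
   rain_mm  days cond  wind  days_minus_rain_mm
8        6    22  fog    30                  16
3       13     3  fog    30                 -10
add column rain_mm_minus_days = t['rain_mm'] - t['days']:
   rain_mm  days cond  wind  days_minus_rain_mm  rain_mm_minus_days
8        6    22  fog    30                  16                 -16
3       13     3  fog    30                 -10                  10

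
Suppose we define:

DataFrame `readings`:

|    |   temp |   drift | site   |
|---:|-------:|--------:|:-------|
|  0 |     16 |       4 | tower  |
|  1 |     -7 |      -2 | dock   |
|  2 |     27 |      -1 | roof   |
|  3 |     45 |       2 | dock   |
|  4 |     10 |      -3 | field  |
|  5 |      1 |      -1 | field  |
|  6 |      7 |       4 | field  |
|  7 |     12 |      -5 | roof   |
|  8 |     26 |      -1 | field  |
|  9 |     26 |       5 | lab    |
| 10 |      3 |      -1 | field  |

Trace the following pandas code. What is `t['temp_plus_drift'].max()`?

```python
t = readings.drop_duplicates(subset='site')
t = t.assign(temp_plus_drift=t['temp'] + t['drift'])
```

drop duplicate site (keep=first):
   temp  drift   site
0    16      4  tower
1    -7     -2   dock
2    27     -1   roof
4    10     -3  field
9    26      5    lab
add column temp_plus_drift = t['temp'] + t['drift']:
   temp  drift   site  temp_plus_drift
0    16      4  tower               20
1    -7     -2   dock               -9
2    27     -1   roof               26
4    10     -3  field                7
9    26      5    lab               31
Finally, max of column 'temp_plus_drift' = 31.

31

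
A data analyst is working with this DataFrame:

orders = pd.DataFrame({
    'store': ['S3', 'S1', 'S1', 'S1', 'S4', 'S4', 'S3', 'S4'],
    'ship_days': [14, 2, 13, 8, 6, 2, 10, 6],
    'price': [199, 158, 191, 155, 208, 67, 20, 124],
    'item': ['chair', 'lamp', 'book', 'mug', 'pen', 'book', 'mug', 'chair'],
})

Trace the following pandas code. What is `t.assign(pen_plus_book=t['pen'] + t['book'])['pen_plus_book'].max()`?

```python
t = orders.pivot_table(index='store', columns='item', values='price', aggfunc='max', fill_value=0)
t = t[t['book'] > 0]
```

275

pivot: rows=store, cols=item, max(price):
item   book  chair  lamp  mug  pen
store                             
S1      191      0   158  155    0
S3        0    199     0   20    0
S4       67    124     0    0  208
filter rows where book > 0:
item   book  chair  lamp  mug  pen
store                             
S1      191      0   158  155    0
S4       67    124     0    0  208
add column pen_plus_book = t['pen'] + t['book']:
item   book  chair  lamp  mug  pen  pen_plus_book
store                                            
S1      191      0   158  155    0            191
S4       67    124     0    0  208            275
max of column 'pen_plus_book' → 275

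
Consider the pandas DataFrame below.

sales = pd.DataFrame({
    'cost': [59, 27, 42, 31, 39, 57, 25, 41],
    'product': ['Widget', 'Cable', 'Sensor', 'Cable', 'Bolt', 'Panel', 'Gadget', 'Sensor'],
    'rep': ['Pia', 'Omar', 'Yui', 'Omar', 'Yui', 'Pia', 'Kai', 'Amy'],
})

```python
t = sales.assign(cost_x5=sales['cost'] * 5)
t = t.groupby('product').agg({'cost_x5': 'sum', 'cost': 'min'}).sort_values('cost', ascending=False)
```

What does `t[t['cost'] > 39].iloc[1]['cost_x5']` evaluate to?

285

add column cost_x5 = sales['cost'] * 5:
   cost product   rep  cost_x5
0    59  Widget   Pia      295
1    27   Cable  Omar      135
2    42  Sensor   Yui      210
3    31   Cable  Omar      155
4    39    Bolt   Yui      195
5    57   Panel   Pia      285
6    25  Gadget   Kai      125
7    41  Sensor   Amy      205
group by product: sum(cost_x5), min(cost):
         cost_x5  cost
product               
Bolt         195    39
Cable        290    27
Gadget       125    25
Panel        285    57
Sensor       415    41
Widget       295    59
sort by cost descending:
         cost_x5  cost
product               
Widget       295    59
Panel        285    57
Sensor       415    41
Bolt         195    39
Cable        290    27
Gadget       125    25
filter rows where cost > 39:
         cost_x5  cost
product               
Widget       295    59
Panel        285    57
Sensor       415    41
Taking the value at position 1, column 'cost_x5' gives 285.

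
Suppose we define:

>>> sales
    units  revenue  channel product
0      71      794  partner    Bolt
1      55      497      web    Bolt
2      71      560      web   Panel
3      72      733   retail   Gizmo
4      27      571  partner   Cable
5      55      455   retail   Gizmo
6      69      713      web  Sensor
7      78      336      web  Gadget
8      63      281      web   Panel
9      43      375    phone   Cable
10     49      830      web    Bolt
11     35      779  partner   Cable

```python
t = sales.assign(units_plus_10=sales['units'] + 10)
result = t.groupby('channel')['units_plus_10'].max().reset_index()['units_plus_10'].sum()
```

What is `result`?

304

add column units_plus_10 = sales['units'] + 10:
    units  revenue  channel product  units_plus_10
0      71      794  partner    Bolt             81
1      55      497      web    Bolt             65
2      71      560      web   Panel             81
3      72      733   retail   Gizmo             82
4      27      571  partner   Cable             37
5      55      455   retail   Gizmo             65
6      69      713      web  Sensor             79
7      78      336      web  Gadget             88
8      63      281      web   Panel             73
9      43      375    phone   Cable             53
10     49      830      web    Bolt             59
11     35      779  partner   Cable             45
group by channel, max of units_plus_10:
channel
partner    81
phone      53
retail     82
web        88
Name: units_plus_10, dtype: int64
reset_index():
   channel  units_plus_10
0  partner             81
1    phone             53
2   retail             82
3      web             88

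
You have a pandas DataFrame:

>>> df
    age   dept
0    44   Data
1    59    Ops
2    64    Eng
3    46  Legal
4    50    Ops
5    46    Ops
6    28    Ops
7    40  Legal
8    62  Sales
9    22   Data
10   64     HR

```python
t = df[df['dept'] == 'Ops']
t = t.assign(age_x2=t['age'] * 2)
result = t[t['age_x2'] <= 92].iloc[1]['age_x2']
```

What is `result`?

filter rows where dept == 'Ops':
   age dept
1   59  Ops
4   50  Ops
5   46  Ops
6   28  Ops
add column age_x2 = t['age'] * 2:
   age dept  age_x2
1   59  Ops     118
4   50  Ops     100
5   46  Ops      92
6   28  Ops      56
filter rows where age_x2 <= 92:
   age dept  age_x2
5   46  Ops      92
6   28  Ops      56

56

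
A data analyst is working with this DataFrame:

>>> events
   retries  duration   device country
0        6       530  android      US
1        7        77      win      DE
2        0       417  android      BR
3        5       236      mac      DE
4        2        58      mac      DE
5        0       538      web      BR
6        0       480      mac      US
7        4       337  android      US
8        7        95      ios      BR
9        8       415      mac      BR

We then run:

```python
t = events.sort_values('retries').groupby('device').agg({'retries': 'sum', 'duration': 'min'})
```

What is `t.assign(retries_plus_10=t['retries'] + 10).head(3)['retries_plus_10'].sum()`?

62

sort by retries:
   retries  duration   device country
2        0       417  android      BR
5        0       538      web      BR
6        0       480      mac      US
4        2        58      mac      DE
7        4       337  android      US
3        5       236      mac      DE
0        6       530  android      US
1        7        77      win      DE
8        7        95      ios      BR
9        8       415      mac      BR
group by device: sum(retries), min(duration):
         retries  duration
device                    
android       10       337
ios            7        95
mac           15        58
web            0       538
win            7        77
add column retries_plus_10 = t['retries'] + 10:
         retries  duration  retries_plus_10
device                                     
android       10       337               20
ios            7        95               17
mac           15        58               25
web            0       538               10
win            7        77               17
take first 3 rows:
         retries  duration  retries_plus_10
device                                     
android       10       337               20
ios            7        95               17
mac           15        58               25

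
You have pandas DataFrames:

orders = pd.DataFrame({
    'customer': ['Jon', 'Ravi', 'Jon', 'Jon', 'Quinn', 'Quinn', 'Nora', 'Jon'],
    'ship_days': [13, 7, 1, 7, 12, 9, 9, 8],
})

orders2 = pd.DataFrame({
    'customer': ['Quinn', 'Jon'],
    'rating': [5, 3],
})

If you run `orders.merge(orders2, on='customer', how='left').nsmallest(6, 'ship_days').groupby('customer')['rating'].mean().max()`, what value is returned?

5.0

merge on 'customer' (how='left') → 8 rows:
  customer  ship_days  rating
0      Jon         13     3.0
1     Ravi          7     NaN
2      Jon          1     3.0
3      Jon          7     3.0
4    Quinn         12     5.0
5    Quinn          9     5.0
6     Nora          9     NaN
7      Jon          8     3.0
take 6 rows with smallest ship_days:
  customer  ship_days  rating
2      Jon          1     3.0
1     Ravi          7     NaN
3      Jon          7     3.0
7      Jon          8     3.0
5    Quinn          9     5.0
6     Nora          9     NaN
group by customer, mean of rating:
customer
Jon      3.0
Nora     NaN
Quinn    5.0
Ravi     NaN
Name: rating, dtype: float64
Reading off the max of the resulting series, we get 5.0.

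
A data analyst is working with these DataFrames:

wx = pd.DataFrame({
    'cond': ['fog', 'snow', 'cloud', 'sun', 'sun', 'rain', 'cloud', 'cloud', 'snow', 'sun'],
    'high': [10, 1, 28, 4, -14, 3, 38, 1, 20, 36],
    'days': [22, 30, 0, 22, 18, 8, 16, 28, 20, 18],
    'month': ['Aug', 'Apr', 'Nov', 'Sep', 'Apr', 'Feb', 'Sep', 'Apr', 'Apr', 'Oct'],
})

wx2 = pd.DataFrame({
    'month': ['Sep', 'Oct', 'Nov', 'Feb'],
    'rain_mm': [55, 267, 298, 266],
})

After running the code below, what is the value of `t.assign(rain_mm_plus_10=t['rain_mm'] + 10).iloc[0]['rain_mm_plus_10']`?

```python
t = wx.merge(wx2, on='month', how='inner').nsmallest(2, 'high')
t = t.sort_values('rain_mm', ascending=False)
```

merge on 'month' (how='inner') → 5 rows:
    cond  high  days month  rain_mm
0  cloud    28     0   Nov      298
1    sun     4    22   Sep       55
2   rain     3     8   Feb      266
3  cloud    38    16   Sep       55
4    sun    36    18   Oct      267
take 2 rows with smallest high:
   cond  high  days month  rain_mm
2  rain     3     8   Feb      266
1   sun     4    22   Sep       55
sort by rain_mm descending:
   cond  high  days month  rain_mm
2  rain     3     8   Feb      266
1   sun     4    22   Sep       55
add column rain_mm_plus_10 = t['rain_mm'] + 10:
   cond  high  days month  rain_mm  rain_mm_plus_10
2  rain     3     8   Feb      266              276
1   sun     4    22   Sep       55               65
Hence 276.

276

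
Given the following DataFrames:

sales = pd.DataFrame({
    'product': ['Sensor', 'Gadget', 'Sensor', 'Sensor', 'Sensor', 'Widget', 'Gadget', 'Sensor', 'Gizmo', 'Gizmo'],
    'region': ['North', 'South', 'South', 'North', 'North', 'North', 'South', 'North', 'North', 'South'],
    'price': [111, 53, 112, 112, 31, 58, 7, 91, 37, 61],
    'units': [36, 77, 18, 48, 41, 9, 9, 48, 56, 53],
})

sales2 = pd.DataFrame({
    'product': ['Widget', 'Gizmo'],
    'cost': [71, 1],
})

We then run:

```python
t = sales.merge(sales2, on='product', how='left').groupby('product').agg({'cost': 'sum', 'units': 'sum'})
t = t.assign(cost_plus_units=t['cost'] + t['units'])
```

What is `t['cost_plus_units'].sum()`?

merge on 'product' (how='left') → 10 rows:
  product region  price  units  cost
0  Sensor  North    111     36   NaN
1  Gadget  South     53     77   NaN
2  Sensor  South    112     18   NaN
3  Sensor  North    112     48   NaN
4  Sensor  North     31     41   NaN
5  Widget  North     58      9  71.0
6  Gadget  South      7      9   NaN
7  Sensor  North     91     48   NaN
8   Gizmo  North     37     56   1.0
9   Gizmo  South     61     53   1.0
group by product: sum(cost), sum(units):
         cost  units
product             
Gadget    0.0     86
Gizmo     2.0    109
Sensor    0.0    191
Widget   71.0      9
add column cost_plus_units = t['cost'] + t['units']:
         cost  units  cost_plus_units
product                              
Gadget    0.0     86             86.0
Gizmo     2.0    109            111.0
Sensor    0.0    191            191.0
Widget   71.0      9             80.0
sum of column 'cost_plus_units' → 468.0

468.0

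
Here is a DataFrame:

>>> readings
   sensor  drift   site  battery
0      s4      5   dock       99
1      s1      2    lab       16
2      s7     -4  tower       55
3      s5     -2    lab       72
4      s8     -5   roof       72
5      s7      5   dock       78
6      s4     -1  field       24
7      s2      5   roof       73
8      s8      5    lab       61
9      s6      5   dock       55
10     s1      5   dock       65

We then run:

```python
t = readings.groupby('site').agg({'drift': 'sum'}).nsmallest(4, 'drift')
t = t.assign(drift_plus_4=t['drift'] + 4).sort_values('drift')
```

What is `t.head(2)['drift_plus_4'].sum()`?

3

group by site, sum of drift:
       drift
site        
dock      20
field     -1
lab        5
roof       0
tower     -4
take 4 rows with smallest drift:
       drift
site        
tower     -4
field     -1
roof       0
lab        5
add column drift_plus_4 = t['drift'] + 4:
       drift  drift_plus_4
site                      
tower     -4             0
field     -1             3
roof       0             4
lab        5             9
sort by drift:
       drift  drift_plus_4
site                      
tower     -4             0
field     -1             3
roof       0             4
lab        5             9
take first 2 rows:
       drift  drift_plus_4
site                      
tower     -4             0
field     -1             3
Finally, sum of column 'drift_plus_4' = 3.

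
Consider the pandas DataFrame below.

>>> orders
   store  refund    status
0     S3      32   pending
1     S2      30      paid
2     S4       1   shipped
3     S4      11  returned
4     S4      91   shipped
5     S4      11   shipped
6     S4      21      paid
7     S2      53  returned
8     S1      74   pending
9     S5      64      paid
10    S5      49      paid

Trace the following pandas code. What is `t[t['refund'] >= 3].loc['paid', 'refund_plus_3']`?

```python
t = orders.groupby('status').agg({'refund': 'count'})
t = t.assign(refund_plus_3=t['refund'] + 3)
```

7

group by status, count of refund:
          refund
status          
paid           4
pending        2
returned       2
shipped        3
add column refund_plus_3 = t['refund'] + 3:
          refund  refund_plus_3
status                         
paid           4              7
pending        2              5
returned       2              5
shipped        3              6
filter rows where refund >= 3:
         refund  refund_plus_3
status                        
paid          4              7
shipped       3              6
The value at row 'paid', column 'refund_plus_3' is 7.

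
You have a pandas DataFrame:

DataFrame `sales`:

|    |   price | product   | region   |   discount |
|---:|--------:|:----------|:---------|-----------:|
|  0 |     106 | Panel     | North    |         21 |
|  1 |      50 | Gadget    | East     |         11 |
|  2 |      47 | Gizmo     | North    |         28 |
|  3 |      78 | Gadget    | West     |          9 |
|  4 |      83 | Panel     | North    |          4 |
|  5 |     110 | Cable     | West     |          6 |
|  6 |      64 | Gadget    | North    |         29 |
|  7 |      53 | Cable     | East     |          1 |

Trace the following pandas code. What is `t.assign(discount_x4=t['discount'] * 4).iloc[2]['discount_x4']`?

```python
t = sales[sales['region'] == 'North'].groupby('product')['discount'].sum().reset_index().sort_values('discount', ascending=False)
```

filter rows where region == 'North':
   price product region  discount
0    106   Panel  North        21
2     47   Gizmo  North        28
4     83   Panel  North         4
6     64  Gadget  North        29
group by product, sum of discount:
product
Gadget    29
Gizmo     28
Panel     25
Name: discount, dtype: int64
reset_index():
  product  discount
0  Gadget        29
1   Gizmo        28
2   Panel        25
sort by discount descending:
  product  discount
0  Gadget        29
1   Gizmo        28
2   Panel        25
add column discount_x4 = t['discount'] * 4:
  product  discount  discount_x4
0  Gadget        29          116
1   Gizmo        28          112
2   Panel        25          100

100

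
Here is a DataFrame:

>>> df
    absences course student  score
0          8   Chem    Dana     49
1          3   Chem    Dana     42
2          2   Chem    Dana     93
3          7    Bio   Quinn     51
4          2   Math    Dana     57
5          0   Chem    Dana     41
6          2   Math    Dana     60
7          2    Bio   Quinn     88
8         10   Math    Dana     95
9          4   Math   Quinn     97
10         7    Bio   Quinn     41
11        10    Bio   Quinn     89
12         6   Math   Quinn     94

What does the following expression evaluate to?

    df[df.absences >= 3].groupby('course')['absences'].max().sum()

filter rows where absences >= 3:
    absences course student  score
0          8   Chem    Dana     49
1          3   Chem    Dana     42
3          7    Bio   Quinn     51
8         10   Math    Dana     95
9          4   Math   Quinn     97
10         7    Bio   Quinn     41
11        10    Bio   Quinn     89
12         6   Math   Quinn     94
group by course, max of absences:
course
Bio     10
Chem     8
Math    10
Name: absences, dtype: int64
Hence 28.

28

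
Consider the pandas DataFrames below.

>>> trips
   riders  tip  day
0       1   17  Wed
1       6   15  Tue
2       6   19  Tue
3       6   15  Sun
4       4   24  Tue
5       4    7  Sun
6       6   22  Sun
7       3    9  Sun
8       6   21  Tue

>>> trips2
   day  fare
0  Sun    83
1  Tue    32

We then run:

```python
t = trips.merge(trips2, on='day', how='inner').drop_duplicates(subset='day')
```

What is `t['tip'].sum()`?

30

merge on 'day' (how='inner') → 8 rows:
   riders  tip  day  fare
0       6   15  Tue    32
1       6   19  Tue    32
2       6   15  Sun    83
3       4   24  Tue    32
4       4    7  Sun    83
5       6   22  Sun    83
6       3    9  Sun    83
7       6   21  Tue    32
drop duplicate day (keep=first):
   riders  tip  day  fare
0       6   15  Tue    32
2       6   15  Sun    83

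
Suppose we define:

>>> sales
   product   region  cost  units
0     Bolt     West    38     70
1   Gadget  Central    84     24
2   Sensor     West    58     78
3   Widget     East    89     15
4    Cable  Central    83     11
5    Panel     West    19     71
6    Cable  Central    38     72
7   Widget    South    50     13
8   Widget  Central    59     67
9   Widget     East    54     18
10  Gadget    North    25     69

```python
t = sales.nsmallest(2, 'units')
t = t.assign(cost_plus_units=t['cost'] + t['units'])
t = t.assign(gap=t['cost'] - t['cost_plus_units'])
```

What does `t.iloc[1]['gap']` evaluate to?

take 2 rows with smallest units:
  product   region  cost  units
4   Cable  Central    83     11
7  Widget    South    50     13
add column cost_plus_units = t['cost'] + t['units']:
  product   region  cost  units  cost_plus_units
4   Cable  Central    83     11               94
7  Widget    South    50     13               63
add column gap = t['cost'] - t['cost_plus_units']:
  product   region  cost  units  cost_plus_units  gap
4   Cable  Central    83     11               94  -11
7  Widget    South    50     13               63  -13
Taking the value at position 1, column 'gap' gives -13.

-13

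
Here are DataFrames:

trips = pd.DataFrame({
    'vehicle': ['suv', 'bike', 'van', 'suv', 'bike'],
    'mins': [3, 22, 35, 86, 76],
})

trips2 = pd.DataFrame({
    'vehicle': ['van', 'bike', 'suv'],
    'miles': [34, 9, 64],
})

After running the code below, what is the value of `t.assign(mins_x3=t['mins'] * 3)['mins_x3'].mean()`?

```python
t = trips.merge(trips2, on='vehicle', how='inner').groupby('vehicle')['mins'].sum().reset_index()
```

222.0

merge on 'vehicle' (how='inner') → 5 rows:
  vehicle  mins  miles
0     suv     3     64
1    bike    22      9
2     van    35     34
3     suv    86     64
4    bike    76      9
group by vehicle, sum of mins:
vehicle
bike    98
suv     89
van     35
Name: mins, dtype: int64
reset_index():
  vehicle  mins
0    bike    98
1     suv    89
2     van    35
add column mins_x3 = t['mins'] * 3:
  vehicle  mins  mins_x3
0    bike    98      294
1     suv    89      267
2     van    35      105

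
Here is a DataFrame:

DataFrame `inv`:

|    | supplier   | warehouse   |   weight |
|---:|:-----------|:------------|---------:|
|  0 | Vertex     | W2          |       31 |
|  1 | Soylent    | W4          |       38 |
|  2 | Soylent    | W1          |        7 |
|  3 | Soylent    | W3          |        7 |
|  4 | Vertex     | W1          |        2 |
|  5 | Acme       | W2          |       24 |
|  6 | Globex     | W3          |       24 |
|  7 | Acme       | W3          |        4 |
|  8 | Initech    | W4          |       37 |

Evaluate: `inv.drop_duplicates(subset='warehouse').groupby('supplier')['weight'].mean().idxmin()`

drop duplicate warehouse (keep=first):
  supplier warehouse  weight
0   Vertex        W2      31
1  Soylent        W4      38
2  Soylent        W1       7
3  Soylent        W3       7
group by supplier, mean of weight:
supplier
Soylent    17.333333
Vertex     31.000000
Name: weight, dtype: float64
Then the label with the smallest value: Soylent

Soylent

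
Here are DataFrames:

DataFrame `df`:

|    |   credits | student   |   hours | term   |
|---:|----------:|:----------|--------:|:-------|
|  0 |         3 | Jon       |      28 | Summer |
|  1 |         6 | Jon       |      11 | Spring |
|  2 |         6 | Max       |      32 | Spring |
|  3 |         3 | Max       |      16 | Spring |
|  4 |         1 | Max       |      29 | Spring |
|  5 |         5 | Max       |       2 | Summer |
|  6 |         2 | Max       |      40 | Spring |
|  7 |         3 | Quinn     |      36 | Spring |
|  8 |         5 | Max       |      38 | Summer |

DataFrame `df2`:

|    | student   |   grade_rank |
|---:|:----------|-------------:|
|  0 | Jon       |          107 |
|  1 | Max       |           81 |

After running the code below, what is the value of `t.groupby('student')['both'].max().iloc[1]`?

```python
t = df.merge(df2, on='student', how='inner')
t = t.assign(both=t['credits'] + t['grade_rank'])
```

87

merge on 'student' (how='inner') → 8 rows:
   credits student  hours    term  grade_rank
0        3     Jon     28  Summer         107
1        6     Jon     11  Spring         107
2        6     Max     32  Spring          81
3        3     Max     16  Spring          81
4        1     Max     29  Spring          81
5        5     Max      2  Summer          81
6        2     Max     40  Spring          81
7        5     Max     38  Summer          81
add column both = t['credits'] + t['grade_rank']:
   credits student  hours    term  grade_rank  both
0        3     Jon     28  Summer         107   110
1        6     Jon     11  Spring         107   113
2        6     Max     32  Spring          81    87
3        3     Max     16  Spring          81    84
4        1     Max     29  Spring          81    82
5        5     Max      2  Summer          81    86
6        2     Max     40  Spring          81    83
7        5     Max     38  Summer          81    86
group by student, max of both:
student
Jon    113
Max     87
Name: both, dtype: int64
So iloc[1] = 87.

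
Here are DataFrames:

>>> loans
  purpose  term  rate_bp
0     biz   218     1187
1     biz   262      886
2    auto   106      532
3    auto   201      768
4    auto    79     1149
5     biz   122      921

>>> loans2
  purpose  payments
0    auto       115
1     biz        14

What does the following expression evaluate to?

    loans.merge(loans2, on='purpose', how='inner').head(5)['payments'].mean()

74.6

merge on 'purpose' (how='inner') → 6 rows:
  purpose  term  rate_bp  payments
0     biz   218     1187        14
1     biz   262      886        14
2    auto   106      532       115
3    auto   201      768       115
4    auto    79     1149       115
5     biz   122      921        14
take first 5 rows:
  purpose  term  rate_bp  payments
0     biz   218     1187        14
1     biz   262      886        14
2    auto   106      532       115
3    auto   201      768       115
4    auto    79     1149       115
So mean() = 74.6.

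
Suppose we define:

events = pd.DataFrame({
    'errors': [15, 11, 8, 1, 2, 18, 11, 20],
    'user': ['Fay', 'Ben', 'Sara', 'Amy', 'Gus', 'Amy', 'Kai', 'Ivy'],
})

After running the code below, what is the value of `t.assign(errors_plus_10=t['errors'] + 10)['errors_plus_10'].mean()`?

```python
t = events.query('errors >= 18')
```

29.0

filter rows where errors >= 18:
   errors user
5      18  Amy
7      20  Ivy
add column errors_plus_10 = t['errors'] + 10:
   errors user  errors_plus_10
5      18  Amy              28
7      20  Ivy              30
Then the mean of column 'errors_plus_10': 29.0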